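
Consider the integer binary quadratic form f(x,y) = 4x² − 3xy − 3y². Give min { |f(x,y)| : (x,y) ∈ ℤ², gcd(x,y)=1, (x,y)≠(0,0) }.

descent: ρ → (-3,3,4)  [lands on river]
river: ρ → (4,5,-2)
river: ρ → (-2,7,1)
river: ρ → (1,7,-2)
river: ρ → (-2,5,4)
river: ρ → (4,3,-3)
closes: descent 1, river 6
min |a| on river = 1

1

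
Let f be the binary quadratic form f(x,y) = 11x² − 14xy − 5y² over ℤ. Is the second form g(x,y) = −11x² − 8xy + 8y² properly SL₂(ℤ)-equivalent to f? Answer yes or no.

D₁ = 416, D₂ = 416
river cycle of f (length 6): (-5, 14, 11), (11, 8, -8), (-8, 8, 11), (11, 14, -5), (-5, 16, 8), (8, 16, -5)
river cycle of g (length 6): (8, 8, -11), (-11, 14, 5), (5, 16, -8), (-8, 16, 5), (5, 14, -11), (-11, 8, 8)
cycles differ ⇒ inequivalent

no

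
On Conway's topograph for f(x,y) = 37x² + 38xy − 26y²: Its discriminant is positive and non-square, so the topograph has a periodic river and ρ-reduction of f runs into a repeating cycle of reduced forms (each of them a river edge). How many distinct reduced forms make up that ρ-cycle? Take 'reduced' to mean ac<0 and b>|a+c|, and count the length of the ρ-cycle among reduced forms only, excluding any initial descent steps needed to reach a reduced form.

D = 5292, ⌊√D⌋ = 72
river: ρ → (-26,66,9)
river: ρ → (9,60,-47)
river: ρ → (-47,34,22)
river: ρ → (22,54,-27)
river: ρ → (-27,54,22)
river: ρ → (22,34,-47)
river: ρ → (-47,60,9)
river: ρ → (9,66,-26)
river: ρ → (-26,38,37)
river: ρ → (37,36,-27)
river: ρ → (-27,72,1)
river: ρ → (1,72,-27)
river: ρ → (-27,36,37)
river: ρ → (37,38,-26)
ρ-cycle length = 14 (tail of 0 descent steps not counted)

14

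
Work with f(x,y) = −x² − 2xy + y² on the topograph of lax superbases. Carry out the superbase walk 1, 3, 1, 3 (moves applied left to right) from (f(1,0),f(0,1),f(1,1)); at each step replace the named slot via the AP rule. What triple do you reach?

start (-1,1,-2) = (f(1,0),f(0,1),f(1,1))
replace slot 1: 2·(1+(-2)) − (-1) = -1 → (-1,1,-2)
replace slot 3: 2·((-1)+1) − (-2) = 2 → (-1,1,2)
replace slot 1: 2·(1+2) − (-1) = 7 → (7,1,2)
replace slot 3: 2·(7+1) − 2 = 14 → (7,1,14)

7,1,14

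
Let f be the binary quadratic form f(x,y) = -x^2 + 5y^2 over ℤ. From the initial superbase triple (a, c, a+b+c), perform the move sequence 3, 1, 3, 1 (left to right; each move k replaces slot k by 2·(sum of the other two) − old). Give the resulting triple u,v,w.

start (-1,5,4) = (f(1,0),f(0,1),f(1,1))
replace slot 3: 2·((-1)+5) − 4 = 4 → (-1,5,4)
replace slot 1: 2·(5+4) − (-1) = 19 → (19,5,4)
replace slot 3: 2·(19+5) − 4 = 44 → (19,5,44)
replace slot 1: 2·(5+44) − 19 = 79 → (79,5,44)

79,5,44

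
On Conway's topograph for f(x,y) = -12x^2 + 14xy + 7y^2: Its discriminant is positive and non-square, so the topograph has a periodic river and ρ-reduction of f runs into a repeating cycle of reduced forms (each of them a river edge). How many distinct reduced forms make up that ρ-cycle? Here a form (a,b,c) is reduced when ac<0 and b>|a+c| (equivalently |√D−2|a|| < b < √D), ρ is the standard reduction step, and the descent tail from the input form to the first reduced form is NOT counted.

D = 532, ⌊√D⌋ = 23
river: ρ → (7,14,-12)
river: ρ → (-12,10,9)
river: ρ → (9,8,-13)
river: ρ → (-13,18,4)
river: ρ → (4,22,-3)
river: ρ → (-3,20,11)
river: ρ → (11,2,-12)
river: ρ → (-12,22,1)
river: ρ → (1,22,-12)
river: ρ → (-12,2,11)
river: ρ → (11,20,-3)
river: ρ → (-3,22,4)
river: ρ → (4,18,-13)
river: ρ → (-13,8,9)
river: ρ → (9,10,-12)
river: ρ → (-12,14,7)
ρ-cycle length = 16 (tail of 0 descent steps not counted)

16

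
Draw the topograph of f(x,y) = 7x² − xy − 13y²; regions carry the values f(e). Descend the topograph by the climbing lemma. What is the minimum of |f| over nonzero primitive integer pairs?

descent: ρ → (-13,1,7)
descent: ρ → (7,13,-7)  [lands on river]
river: ρ → (-7,15,5)
river: ρ → (5,15,-7)
river: ρ → (-7,13,7)
river: ρ → (7,15,-5)
river: ρ → (-5,15,7)
closes: descent 2, river 6
min |a| on river = 5

5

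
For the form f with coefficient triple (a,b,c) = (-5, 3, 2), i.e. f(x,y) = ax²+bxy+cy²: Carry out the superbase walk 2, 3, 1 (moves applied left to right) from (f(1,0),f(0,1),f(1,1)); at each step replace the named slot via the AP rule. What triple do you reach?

start (-5,2,0) = (f(1,0),f(0,1),f(1,1))
replace slot 2: 2·((-5)+0) − 2 = -12 → (-5,-12,0)
replace slot 3: 2·((-5)+(-12)) − 0 = -34 → (-5,-12,-34)
replace slot 1: 2·((-12)+(-34)) − (-5) = -87 → (-87,-12,-34)

-87,-12,-34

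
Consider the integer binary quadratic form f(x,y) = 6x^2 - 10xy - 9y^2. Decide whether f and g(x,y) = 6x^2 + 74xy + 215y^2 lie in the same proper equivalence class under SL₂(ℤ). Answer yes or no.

D₁ = 316, D₂ = 316
river cycle of f (length 6): (-9, 10, 6), (6, 14, -5), (-5, 16, 3), (3, 14, -10), (-10, 6, 7), (7, 8, -9)
river cycle of g (length 6): (6, 14, -5), (-5, 16, 3), (3, 14, -10), (-10, 6, 7), (7, 8, -9), (-9, 10, 6)
cycles coincide ⇒ equivalent

yes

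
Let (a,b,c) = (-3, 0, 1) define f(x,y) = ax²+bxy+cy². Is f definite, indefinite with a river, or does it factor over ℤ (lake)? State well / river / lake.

D = b²−4ac = 0² − 4·(-3)·1 = 12
D > 0 non-square ⇒ indefinite ⇒ periodic river

river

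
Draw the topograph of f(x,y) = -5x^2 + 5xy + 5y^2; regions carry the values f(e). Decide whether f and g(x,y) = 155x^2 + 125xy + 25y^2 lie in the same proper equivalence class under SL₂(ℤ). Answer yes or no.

D₁ = 125, D₂ = 125
river cycle of f (length 2): (5, 5, -5), (-5, 5, 5)
river cycle of g (length 2): (5, 5, -5), (-5, 5, 5)
cycles coincide ⇒ equivalent

yes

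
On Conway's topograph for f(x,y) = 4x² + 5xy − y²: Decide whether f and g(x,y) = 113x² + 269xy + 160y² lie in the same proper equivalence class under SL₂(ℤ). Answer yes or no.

D₁ = 41, D₂ = 41
river cycle of f (length 10): (-1, 5, 4), (4, 3, -2), (-2, 5, 2), (2, 3, -4), (-4, 5, 1), (1, 5, -4), (-4, 3, 2), (2, 5, -2), (-2, 3, 4), (4, 5, -1)
river cycle of g (length 10): (4, 5, -1), (-1, 5, 4), (4, 3, -2), (-2, 5, 2), (2, 3, -4), (-4, 5, 1), (1, 5, -4), (-4, 3, 2), (2, 5, -2), (-2, 3, 4)
cycles coincide ⇒ equivalent

yes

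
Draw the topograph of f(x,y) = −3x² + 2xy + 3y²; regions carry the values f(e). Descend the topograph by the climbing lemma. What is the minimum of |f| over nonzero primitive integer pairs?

river: ρ → (3,4,-2)
river: ρ → (-2,4,3)
river: ρ → (3,2,-3)
river: ρ → (-3,4,2)
river: ρ → (2,4,-3)
river: ρ → (-3,2,3)
closes: descent 0, river 6
min |a| on river = 2

2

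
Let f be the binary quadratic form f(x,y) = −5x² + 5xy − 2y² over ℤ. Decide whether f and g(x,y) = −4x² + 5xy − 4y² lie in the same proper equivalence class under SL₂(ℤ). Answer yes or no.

D₁ = -15, D₂ = -39
discriminants differ ⇒ not SL₂(ℤ)-equivalent

no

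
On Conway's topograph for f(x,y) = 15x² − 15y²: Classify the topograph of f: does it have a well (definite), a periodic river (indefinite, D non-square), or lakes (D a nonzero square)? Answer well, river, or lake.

D = b²−4ac = 0² − 4·15·(-15) = 900
D = 30² is a perfect square ⇒ form factors over ℤ ⇒ lakes

lake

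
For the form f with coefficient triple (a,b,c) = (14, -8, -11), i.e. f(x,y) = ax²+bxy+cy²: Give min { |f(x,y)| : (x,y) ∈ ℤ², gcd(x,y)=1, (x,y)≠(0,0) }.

descent: ρ → (-11,8,14)  [lands on river]
river: ρ → (14,20,-5)
river: ρ → (-5,20,14)
river: ρ → (14,8,-11)
river: ρ → (-11,14,11)
river: ρ → (11,8,-14)
river: ρ → (-14,20,5)
river: ρ → (5,20,-14)
river: ρ → (-14,8,11)
river: ρ → (11,14,-11)
closes: descent 1, river 10
min |a| on river = 5

5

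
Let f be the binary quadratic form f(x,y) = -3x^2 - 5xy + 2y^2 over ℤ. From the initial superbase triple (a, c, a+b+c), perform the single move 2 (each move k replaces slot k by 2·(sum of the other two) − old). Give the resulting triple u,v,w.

start (-3,2,-6) = (f(1,0),f(0,1),f(1,1))
replace slot 2: 2·((-3)+(-6)) − 2 = -20 → (-3,-20,-6)

-3,-20,-6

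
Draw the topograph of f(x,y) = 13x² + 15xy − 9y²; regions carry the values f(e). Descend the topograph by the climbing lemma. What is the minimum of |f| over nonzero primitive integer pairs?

river: ρ → (-9,21,7)
river: ρ → (7,21,-9)
river: ρ → (-9,15,13)
river: ρ → (13,11,-11)
river: ρ → (-11,11,13)
river: ρ → (13,15,-9)
closes: descent 0, river 6
min |a| on river = 7

7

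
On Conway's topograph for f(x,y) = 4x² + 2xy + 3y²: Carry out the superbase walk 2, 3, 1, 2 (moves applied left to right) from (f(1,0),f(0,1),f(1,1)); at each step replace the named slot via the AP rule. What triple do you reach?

start (4,3,9) = (f(1,0),f(0,1),f(1,1))
replace slot 2: 2·(4+9) − 3 = 23 → (4,23,9)
replace slot 3: 2·(4+23) − 9 = 45 → (4,23,45)
replace slot 1: 2·(23+45) − 4 = 132 → (132,23,45)
replace slot 2: 2·(132+45) − 23 = 331 → (132,331,45)

132,331,45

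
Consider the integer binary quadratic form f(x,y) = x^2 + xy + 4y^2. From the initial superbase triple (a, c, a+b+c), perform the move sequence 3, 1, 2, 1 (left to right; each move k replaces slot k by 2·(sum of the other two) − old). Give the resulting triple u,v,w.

start (1,4,6) = (f(1,0),f(0,1),f(1,1))
replace slot 3: 2·(1+4) − 6 = 4 → (1,4,4)
replace slot 1: 2·(4+4) − 1 = 15 → (15,4,4)
replace slot 2: 2·(15+4) − 4 = 34 → (15,34,4)
replace slot 1: 2·(34+4) − 15 = 61 → (61,34,4)

61,34,4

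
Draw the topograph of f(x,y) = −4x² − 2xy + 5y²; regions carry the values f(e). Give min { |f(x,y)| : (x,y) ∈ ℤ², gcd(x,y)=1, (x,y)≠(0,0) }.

descent: ρ → (5,2,-4)  [lands on river]
river: ρ → (-4,6,3)
river: ρ → (3,6,-4)
river: ρ → (-4,2,5)
river: ρ → (5,8,-1)
river: ρ → (-1,8,5)
closes: descent 1, river 6
min |a| on river = 1

1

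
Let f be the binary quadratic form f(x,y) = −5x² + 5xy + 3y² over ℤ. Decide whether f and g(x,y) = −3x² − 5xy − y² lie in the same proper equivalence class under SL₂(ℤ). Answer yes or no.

D₁ = 85, D₂ = 13
discriminants differ ⇒ not SL₂(ℤ)-equivalent

no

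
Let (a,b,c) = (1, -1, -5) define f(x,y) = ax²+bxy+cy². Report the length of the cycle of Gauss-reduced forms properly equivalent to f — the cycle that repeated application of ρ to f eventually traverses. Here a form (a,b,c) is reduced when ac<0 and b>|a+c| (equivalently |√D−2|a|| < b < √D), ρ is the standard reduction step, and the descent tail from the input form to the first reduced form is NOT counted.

D = 21, ⌊√D⌋ = 4
descent: ρ → (-5,1,1)
descent: ρ → (1,3,-3)  [lands on river]
river: ρ → (-3,3,1)
ρ-cycle length = 2 (tail of 2 descent steps not counted)

2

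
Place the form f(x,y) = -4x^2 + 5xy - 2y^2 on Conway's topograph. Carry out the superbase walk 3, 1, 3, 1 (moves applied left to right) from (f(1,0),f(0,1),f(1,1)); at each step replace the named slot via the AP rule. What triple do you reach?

start (-4,-2,-1) = (f(1,0),f(0,1),f(1,1))
replace slot 3: 2·((-4)+(-2)) − (-1) = -11 → (-4,-2,-11)
replace slot 1: 2·((-2)+(-11)) − (-4) = -22 → (-22,-2,-11)
replace slot 3: 2·((-22)+(-2)) − (-11) = -37 → (-22,-2,-37)
replace slot 1: 2·((-2)+(-37)) − (-22) = -56 → (-56,-2,-37)

-56,-2,-37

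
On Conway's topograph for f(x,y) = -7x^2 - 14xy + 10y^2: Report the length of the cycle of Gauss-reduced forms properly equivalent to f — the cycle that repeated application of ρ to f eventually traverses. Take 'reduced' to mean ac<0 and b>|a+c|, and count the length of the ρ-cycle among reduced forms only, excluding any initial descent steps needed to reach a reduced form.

D = 476, ⌊√D⌋ = 21
descent: ρ → (10,14,-7)  [lands on river]
river: ρ → (-7,14,10)
river: ρ → (10,6,-11)
river: ρ → (-11,16,5)
river: ρ → (5,14,-14)
river: ρ → (-14,14,5)
river: ρ → (5,16,-11)
river: ρ → (-11,6,10)
ρ-cycle length = 8 (tail of 1 descent step not counted)

8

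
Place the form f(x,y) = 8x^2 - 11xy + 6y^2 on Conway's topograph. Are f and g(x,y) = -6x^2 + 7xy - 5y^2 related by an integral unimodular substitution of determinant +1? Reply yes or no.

D₁ = -71, D₂ = -71
f: translate: b→5 (≡-11 mod 16), so (8,-11,6)→(8,5,3)
f: flip: (8,5,3)→(3,-5,8)
f: translate: b→1 (≡-5 mod 6), so (3,-5,8)→(3,1,6)
f: reduced (well bottom): (3,1,6) with a≤c, −a<b≤a
g is negative-definite; reduce −g:
−g: translate: b→5 (≡-7 mod 12), so (6,-7,5)→(6,5,4)
−g: flip: (6,5,4)→(4,-5,6)
−g: translate: b→3 (≡-5 mod 8), so (4,-5,6)→(4,3,5)
−g: reduced (well bottom): (4,3,5) with a≤c, −a<b≤a
flip sign back: reduced form of g is (-4,-3,-5)
reduced forms (3, 1, 6) vs (-4, -3, -5) ⇒ inequivalent

no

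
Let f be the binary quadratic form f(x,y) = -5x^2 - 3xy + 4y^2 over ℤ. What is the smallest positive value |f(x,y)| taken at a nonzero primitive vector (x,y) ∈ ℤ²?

descent: ρ → (4,3,-5)  [lands on river]
river: ρ → (-5,7,2)
river: ρ → (2,9,-1)
river: ρ → (-1,9,2)
river: ρ → (2,7,-5)
river: ρ → (-5,3,4)
river: ρ → (4,5,-4)
river: ρ → (-4,3,5)
river: ρ → (5,7,-2)
river: ρ → (-2,9,1)
river: ρ → (1,9,-2)
river: ρ → (-2,7,5)
river: ρ → (5,3,-4)
river: ρ → (-4,5,4)
closes: descent 1, river 14
min |a| on river = 1

1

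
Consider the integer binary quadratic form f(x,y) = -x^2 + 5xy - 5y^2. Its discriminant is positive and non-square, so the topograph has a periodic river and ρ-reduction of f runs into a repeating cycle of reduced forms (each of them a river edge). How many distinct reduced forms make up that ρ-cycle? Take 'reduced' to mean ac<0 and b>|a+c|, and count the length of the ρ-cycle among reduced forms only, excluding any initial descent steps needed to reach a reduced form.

D = 5, ⌊√D⌋ = 2
descent: ρ → (-5,5,-1)
descent: ρ → (-1,1,1)  [lands on river]
river: ρ → (1,1,-1)
ρ-cycle length = 2 (tail of 2 descent steps not counted)

2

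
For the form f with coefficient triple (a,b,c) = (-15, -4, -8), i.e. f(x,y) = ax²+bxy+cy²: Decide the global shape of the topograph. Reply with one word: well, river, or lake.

D = b²−4ac = (-4)² − 4·(-15)·(-8) = -464
D < 0 ⇒ definite ⇒ every region one sign ⇒ single well

well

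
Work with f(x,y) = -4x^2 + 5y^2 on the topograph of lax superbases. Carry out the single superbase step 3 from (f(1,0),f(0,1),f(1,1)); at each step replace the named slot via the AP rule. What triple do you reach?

start (-4,5,1) = (f(1,0),f(0,1),f(1,1))
replace slot 3: 2·((-4)+5) − 1 = 1 → (-4,5,1)

-4,5,1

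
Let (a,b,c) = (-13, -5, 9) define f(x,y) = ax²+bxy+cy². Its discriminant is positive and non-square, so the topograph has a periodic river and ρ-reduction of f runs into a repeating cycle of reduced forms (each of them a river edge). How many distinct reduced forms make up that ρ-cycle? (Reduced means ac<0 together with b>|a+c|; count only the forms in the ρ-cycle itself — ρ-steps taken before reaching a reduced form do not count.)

D = 493, ⌊√D⌋ = 22
descent: ρ → (9,5,-13)  [lands on river]
river: ρ → (-13,21,1)
river: ρ → (1,21,-13)
river: ρ → (-13,5,9)
river: ρ → (9,13,-9)
river: ρ → (-9,5,13)
river: ρ → (13,21,-1)
river: ρ → (-1,21,13)
river: ρ → (13,5,-9)
river: ρ → (-9,13,9)
ρ-cycle length = 10 (tail of 1 descent step not counted)

10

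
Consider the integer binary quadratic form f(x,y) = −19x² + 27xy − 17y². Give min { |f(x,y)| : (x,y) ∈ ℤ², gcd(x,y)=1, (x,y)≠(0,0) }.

translate: b→11 (≡-27 mod 38), so (19,-27,17)→(19,11,9)
flip: (19,11,9)→(9,-11,19)
translate: b→7 (≡-11 mod 18), so (9,-11,19)→(9,7,17)
reduced (well bottom): (9,7,17) with a≤c, −a<b≤a
well minimum |f| = |-9| = 9 (negative-definite)

9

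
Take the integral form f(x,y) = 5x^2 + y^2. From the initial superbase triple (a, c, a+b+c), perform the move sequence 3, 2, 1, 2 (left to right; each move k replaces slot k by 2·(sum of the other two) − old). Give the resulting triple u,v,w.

start (5,1,6) = (f(1,0),f(0,1),f(1,1))
replace slot 3: 2·(5+1) − 6 = 6 → (5,1,6)
replace slot 2: 2·(5+6) − 1 = 21 → (5,21,6)
replace slot 1: 2·(21+6) − 5 = 49 → (49,21,6)
replace slot 2: 2·(49+6) − 21 = 89 → (49,89,6)

49,89,6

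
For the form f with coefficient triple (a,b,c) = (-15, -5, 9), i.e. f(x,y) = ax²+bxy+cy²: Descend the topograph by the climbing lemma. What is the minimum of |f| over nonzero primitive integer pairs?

descent: ρ → (9,23,-1)  [lands on river]
river: ρ → (-1,23,9)
river: ρ → (9,13,-11)
river: ρ → (-11,9,11)
river: ρ → (11,13,-9)
river: ρ → (-9,23,1)
river: ρ → (1,23,-9)
river: ρ → (-9,13,11)
river: ρ → (11,9,-11)
river: ρ → (-11,13,9)
closes: descent 1, river 10
min |a| on river = 1

1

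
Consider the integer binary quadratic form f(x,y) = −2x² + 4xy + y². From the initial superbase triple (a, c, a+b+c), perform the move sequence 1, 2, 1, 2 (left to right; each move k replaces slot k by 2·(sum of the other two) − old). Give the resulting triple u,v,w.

start (-2,1,3) = (f(1,0),f(0,1),f(1,1))
replace slot 1: 2·(1+3) − (-2) = 10 → (10,1,3)
replace slot 2: 2·(10+3) − 1 = 25 → (10,25,3)
replace slot 1: 2·(25+3) − 10 = 46 → (46,25,3)
replace slot 2: 2·(46+3) − 25 = 73 → (46,73,3)

46,73,3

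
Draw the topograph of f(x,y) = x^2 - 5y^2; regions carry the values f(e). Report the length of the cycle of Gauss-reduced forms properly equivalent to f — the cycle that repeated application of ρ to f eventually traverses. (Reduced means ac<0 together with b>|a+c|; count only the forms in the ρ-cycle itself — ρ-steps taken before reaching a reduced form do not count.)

D = 20, ⌊√D⌋ = 4
descent: ρ → (-5,0,1)
descent: ρ → (1,4,-1)  [lands on river]
river: ρ → (-1,4,1)
ρ-cycle length = 2 (tail of 2 descent steps not counted)

2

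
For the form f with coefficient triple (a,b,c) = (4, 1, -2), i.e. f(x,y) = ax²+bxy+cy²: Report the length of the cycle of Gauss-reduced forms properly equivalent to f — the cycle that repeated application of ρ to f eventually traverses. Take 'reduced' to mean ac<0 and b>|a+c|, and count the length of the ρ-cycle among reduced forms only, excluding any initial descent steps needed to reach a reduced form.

D = 33, ⌊√D⌋ = 5
descent: ρ → (-2,3,3)  [lands on river]
river: ρ → (3,3,-2)
river: ρ → (-2,5,1)
river: ρ → (1,5,-2)
ρ-cycle length = 4 (tail of 1 descent step not counted)

4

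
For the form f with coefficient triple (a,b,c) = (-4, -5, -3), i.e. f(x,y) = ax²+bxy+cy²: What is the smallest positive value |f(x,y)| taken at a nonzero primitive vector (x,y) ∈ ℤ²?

translate: b→-3 (≡5 mod 8), so (4,5,3)→(4,-3,2)
flip: (4,-3,2)→(2,3,4)
translate: b→-1 (≡3 mod 4), so (2,3,4)→(2,-1,3)
reduced (well bottom): (2,-1,3) with a≤c, −a<b≤a
well minimum |f| = |-2| = 2 (negative-definite)

2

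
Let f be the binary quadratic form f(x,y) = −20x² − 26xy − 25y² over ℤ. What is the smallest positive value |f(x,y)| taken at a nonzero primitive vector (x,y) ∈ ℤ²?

translate: b→-14 (≡26 mod 40), so (20,26,25)→(20,-14,19)
flip: (20,-14,19)→(19,14,20)
reduced (well bottom): (19,14,20) with a≤c, −a<b≤a
well minimum |f| = |-19| = 19 (negative-definite)

19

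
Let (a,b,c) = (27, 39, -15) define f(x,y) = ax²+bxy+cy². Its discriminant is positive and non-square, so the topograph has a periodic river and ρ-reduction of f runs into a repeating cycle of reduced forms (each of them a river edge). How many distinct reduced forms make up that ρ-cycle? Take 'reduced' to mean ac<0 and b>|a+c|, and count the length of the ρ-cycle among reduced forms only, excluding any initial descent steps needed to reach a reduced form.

D = 3141, ⌊√D⌋ = 56
river: ρ → (-15,51,9)
river: ρ → (9,39,-45)
river: ρ → (-45,51,3)
river: ρ → (3,51,-45)
river: ρ → (-45,39,9)
river: ρ → (9,51,-15)
river: ρ → (-15,39,27)
river: ρ → (27,15,-27)
river: ρ → (-27,39,15)
river: ρ → (15,51,-9)
river: ρ → (-9,39,45)
river: ρ → (45,51,-3)
river: ρ → (-3,51,45)
river: ρ → (45,39,-9)
river: ρ → (-9,51,15)
river: ρ → (15,39,-27)
river: ρ → (-27,15,27)
river: ρ → (27,39,-15)
ρ-cycle length = 18 (tail of 0 descent steps not counted)

18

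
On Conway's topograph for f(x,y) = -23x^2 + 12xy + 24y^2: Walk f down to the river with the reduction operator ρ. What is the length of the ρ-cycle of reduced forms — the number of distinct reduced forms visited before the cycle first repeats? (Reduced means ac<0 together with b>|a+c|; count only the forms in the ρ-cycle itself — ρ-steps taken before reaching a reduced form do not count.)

D = 2352, ⌊√D⌋ = 48
river: ρ → (24,36,-11)
river: ρ → (-11,30,33)
river: ρ → (33,36,-8)
river: ρ → (-8,44,13)
river: ρ → (13,34,-23)
river: ρ → (-23,12,24)
ρ-cycle length = 6 (tail of 0 descent steps not counted)

6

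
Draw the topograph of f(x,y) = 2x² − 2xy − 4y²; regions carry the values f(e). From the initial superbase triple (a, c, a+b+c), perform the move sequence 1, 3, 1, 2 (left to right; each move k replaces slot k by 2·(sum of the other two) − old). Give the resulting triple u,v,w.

start (2,-4,-4) = (f(1,0),f(0,1),f(1,1))
replace slot 1: 2·((-4)+(-4)) − 2 = -18 → (-18,-4,-4)
replace slot 3: 2·((-18)+(-4)) − (-4) = -40 → (-18,-4,-40)
replace slot 1: 2·((-4)+(-40)) − (-18) = -70 → (-70,-4,-40)
replace slot 2: 2·((-70)+(-40)) − (-4) = -216 → (-70,-216,-40)

-70,-216,-40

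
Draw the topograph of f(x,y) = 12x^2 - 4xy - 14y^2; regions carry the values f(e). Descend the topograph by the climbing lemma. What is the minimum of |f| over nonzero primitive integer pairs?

descent: ρ → (-14,4,12)  [lands on river]
river: ρ → (12,20,-6)
river: ρ → (-6,16,18)
river: ρ → (18,20,-4)
river: ρ → (-4,20,18)
river: ρ → (18,16,-6)
river: ρ → (-6,20,12)
river: ρ → (12,4,-14)
river: ρ → (-14,24,2)
river: ρ → (2,24,-14)
closes: descent 1, river 10
min |a| on river = 2

2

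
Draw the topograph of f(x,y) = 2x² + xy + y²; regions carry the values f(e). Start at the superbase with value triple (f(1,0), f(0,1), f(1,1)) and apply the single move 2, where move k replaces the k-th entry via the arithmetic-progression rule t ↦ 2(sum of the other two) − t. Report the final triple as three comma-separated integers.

start (2,1,4) = (f(1,0),f(0,1),f(1,1))
replace slot 2: 2·(2+4) − 1 = 11 → (2,11,4)

2,11,4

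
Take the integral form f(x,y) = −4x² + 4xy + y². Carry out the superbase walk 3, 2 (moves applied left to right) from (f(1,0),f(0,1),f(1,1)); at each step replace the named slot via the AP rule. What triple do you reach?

start (-4,1,1) = (f(1,0),f(0,1),f(1,1))
replace slot 3: 2·((-4)+1) − 1 = -7 → (-4,1,-7)
replace slot 2: 2·((-4)+(-7)) − 1 = -23 → (-4,-23,-7)

-4,-23,-7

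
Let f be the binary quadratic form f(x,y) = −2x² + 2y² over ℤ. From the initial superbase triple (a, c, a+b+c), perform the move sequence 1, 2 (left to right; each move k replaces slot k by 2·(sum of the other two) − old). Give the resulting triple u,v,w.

start (-2,2,0) = (f(1,0),f(0,1),f(1,1))
replace slot 1: 2·(2+0) − (-2) = 6 → (6,2,0)
replace slot 2: 2·(6+0) − 2 = 10 → (6,10,0)

6,10,0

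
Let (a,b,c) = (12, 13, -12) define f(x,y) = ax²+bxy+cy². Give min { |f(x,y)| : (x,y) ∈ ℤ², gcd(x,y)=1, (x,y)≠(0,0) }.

river: ρ → (-12,11,13)
river: ρ → (13,15,-10)
river: ρ → (-10,25,3)
river: ρ → (3,23,-18)
river: ρ → (-18,13,8)
river: ρ → (8,19,-12)
river: ρ → (-12,5,15)
river: ρ → (15,25,-2)
river: ρ → (-2,27,2)
river: ρ → (2,25,-15)
river: ρ → (-15,5,12)
river: ρ → (12,19,-8)
river: ρ → (-8,13,18)
river: ρ → (18,23,-3)
river: ρ → (-3,25,10)
river: ρ → (10,15,-13)
river: ρ → (-13,11,12)
river: ρ → (12,13,-12)
closes: descent 0, river 18
min |a| on river = 2

2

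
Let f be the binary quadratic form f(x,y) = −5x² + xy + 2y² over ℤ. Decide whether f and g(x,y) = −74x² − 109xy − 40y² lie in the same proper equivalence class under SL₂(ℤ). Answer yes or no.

D₁ = 41, D₂ = 41
river cycle of f (length 10): (2, 3, -4), (-4, 5, 1), (1, 5, -4), (-4, 3, 2), (2, 5, -2), (-2, 3, 4), (4, 5, -1), (-1, 5, 4), (4, 3, -2), (-2, 5, 2)
river cycle of g (length 10): (2, 3, -4), (-4, 5, 1), (1, 5, -4), (-4, 3, 2), (2, 5, -2), (-2, 3, 4), (4, 5, -1), (-1, 5, 4), (4, 3, -2), (-2, 5, 2)
cycles coincide ⇒ equivalent

yes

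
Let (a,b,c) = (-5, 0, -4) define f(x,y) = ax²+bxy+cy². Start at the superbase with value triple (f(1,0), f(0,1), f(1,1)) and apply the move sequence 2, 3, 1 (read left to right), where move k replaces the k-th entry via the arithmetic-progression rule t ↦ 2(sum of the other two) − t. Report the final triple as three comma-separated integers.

start (-5,-4,-9) = (f(1,0),f(0,1),f(1,1))
replace slot 2: 2·((-5)+(-9)) − (-4) = -24 → (-5,-24,-9)
replace slot 3: 2·((-5)+(-24)) − (-9) = -49 → (-5,-24,-49)
replace slot 1: 2·((-24)+(-49)) − (-5) = -141 → (-141,-24,-49)

-141,-24,-49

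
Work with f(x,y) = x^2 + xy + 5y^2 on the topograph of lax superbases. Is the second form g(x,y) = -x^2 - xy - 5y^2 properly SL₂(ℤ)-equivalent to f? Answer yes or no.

D₁ = -19, D₂ = -19
f: reduced (well bottom): (1,1,5) with a≤c, −a<b≤a
g is negative-definite; reduce −g:
−g: reduced (well bottom): (1,1,5) with a≤c, −a<b≤a
flip sign back: reduced form of g is (-1,-1,-5)
reduced forms (1, 1, 5) vs (-1, -1, -5) ⇒ inequivalent

no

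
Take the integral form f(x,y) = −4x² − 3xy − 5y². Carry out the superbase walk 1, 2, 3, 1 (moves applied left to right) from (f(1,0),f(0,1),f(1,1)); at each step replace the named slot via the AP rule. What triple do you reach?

start (-4,-5,-12) = (f(1,0),f(0,1),f(1,1))
replace slot 1: 2·((-5)+(-12)) − (-4) = -30 → (-30,-5,-12)
replace slot 2: 2·((-30)+(-12)) − (-5) = -79 → (-30,-79,-12)
replace slot 3: 2·((-30)+(-79)) − (-12) = -206 → (-30,-79,-206)
replace slot 1: 2·((-79)+(-206)) − (-30) = -540 → (-540,-79,-206)

-540,-79,-206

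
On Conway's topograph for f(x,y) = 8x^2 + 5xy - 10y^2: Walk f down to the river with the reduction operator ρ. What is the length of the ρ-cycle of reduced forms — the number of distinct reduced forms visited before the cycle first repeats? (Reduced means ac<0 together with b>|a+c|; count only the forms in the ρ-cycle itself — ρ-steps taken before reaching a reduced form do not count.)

D = 345, ⌊√D⌋ = 18
river: ρ → (-10,15,3)
river: ρ → (3,15,-10)
river: ρ → (-10,5,8)
river: ρ → (8,11,-7)
river: ρ → (-7,17,2)
river: ρ → (2,15,-15)
river: ρ → (-15,15,2)
river: ρ → (2,17,-7)
river: ρ → (-7,11,8)
river: ρ → (8,5,-10)
ρ-cycle length = 10 (tail of 0 descent steps not counted)

10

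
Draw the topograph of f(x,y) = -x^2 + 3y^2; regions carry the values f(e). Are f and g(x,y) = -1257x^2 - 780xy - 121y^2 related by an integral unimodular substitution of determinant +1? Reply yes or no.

D₁ = 12, D₂ = 12
river cycle of f (length 2): (-1, 2, 2), (2, 2, -1)
river cycle of g (length 2): (-1, 2, 2), (2, 2, -1)
cycles coincide ⇒ equivalent

yes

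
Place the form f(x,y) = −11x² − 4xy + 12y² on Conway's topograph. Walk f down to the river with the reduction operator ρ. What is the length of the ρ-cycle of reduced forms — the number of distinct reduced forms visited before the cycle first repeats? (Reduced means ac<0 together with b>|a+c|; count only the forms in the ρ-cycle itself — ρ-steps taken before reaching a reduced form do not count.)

D = 544, ⌊√D⌋ = 23
descent: ρ → (12,4,-11)  [lands on river]
river: ρ → (-11,18,5)
river: ρ → (5,22,-3)
river: ρ → (-3,20,12)
ρ-cycle length = 4 (tail of 1 descent step not counted)

4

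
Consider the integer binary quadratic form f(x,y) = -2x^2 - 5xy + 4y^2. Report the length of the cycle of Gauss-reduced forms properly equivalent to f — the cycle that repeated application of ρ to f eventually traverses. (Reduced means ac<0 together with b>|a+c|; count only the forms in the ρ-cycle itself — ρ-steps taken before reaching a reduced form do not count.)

D = 57, ⌊√D⌋ = 7
descent: ρ → (4,5,-2)  [lands on river]
river: ρ → (-2,7,1)
river: ρ → (1,7,-2)
river: ρ → (-2,5,4)
river: ρ → (4,3,-3)
river: ρ → (-3,3,4)
ρ-cycle length = 6 (tail of 1 descent step not counted)

6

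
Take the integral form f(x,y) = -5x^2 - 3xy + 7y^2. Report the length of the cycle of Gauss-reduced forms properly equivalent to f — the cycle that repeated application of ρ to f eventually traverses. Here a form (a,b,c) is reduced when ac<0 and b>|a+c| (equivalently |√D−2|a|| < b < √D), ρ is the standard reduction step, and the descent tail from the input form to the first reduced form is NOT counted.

D = 149, ⌊√D⌋ = 12
descent: ρ → (7,3,-5)  [lands on river]
river: ρ → (-5,7,5)
river: ρ → (5,3,-7)
river: ρ → (-7,11,1)
river: ρ → (1,11,-7)
river: ρ → (-7,3,5)
river: ρ → (5,7,-5)
river: ρ → (-5,3,7)
river: ρ → (7,11,-1)
river: ρ → (-1,11,7)
ρ-cycle length = 10 (tail of 1 descent step not counted)

10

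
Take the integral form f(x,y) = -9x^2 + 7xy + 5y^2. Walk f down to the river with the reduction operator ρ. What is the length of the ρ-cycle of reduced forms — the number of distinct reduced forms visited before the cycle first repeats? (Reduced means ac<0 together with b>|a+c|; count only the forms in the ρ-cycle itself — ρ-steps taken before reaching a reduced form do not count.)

D = 229, ⌊√D⌋ = 15
river: ρ → (5,13,-3)
river: ρ → (-3,11,9)
river: ρ → (9,7,-5)
river: ρ → (-5,13,3)
river: ρ → (3,11,-9)
river: ρ → (-9,7,5)
ρ-cycle length = 6 (tail of 0 descent steps not counted)

6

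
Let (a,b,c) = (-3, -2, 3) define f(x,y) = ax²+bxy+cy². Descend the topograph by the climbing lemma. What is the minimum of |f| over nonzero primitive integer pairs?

descent: ρ → (3,2,-3)  [lands on river]
river: ρ → (-3,4,2)
river: ρ → (2,4,-3)
river: ρ → (-3,2,3)
river: ρ → (3,4,-2)
river: ρ → (-2,4,3)
closes: descent 1, river 6
min |a| on river = 2

2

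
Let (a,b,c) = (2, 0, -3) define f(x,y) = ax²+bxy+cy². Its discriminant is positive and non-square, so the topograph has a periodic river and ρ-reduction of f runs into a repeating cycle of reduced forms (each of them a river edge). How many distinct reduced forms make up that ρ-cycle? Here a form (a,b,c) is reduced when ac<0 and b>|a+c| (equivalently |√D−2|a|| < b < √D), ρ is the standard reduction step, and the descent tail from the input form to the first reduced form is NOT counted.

D = 24, ⌊√D⌋ = 4
descent: ρ → (-3,0,2)
descent: ρ → (2,4,-1)  [lands on river]
river: ρ → (-1,4,2)
ρ-cycle length = 2 (tail of 2 descent steps not counted)

2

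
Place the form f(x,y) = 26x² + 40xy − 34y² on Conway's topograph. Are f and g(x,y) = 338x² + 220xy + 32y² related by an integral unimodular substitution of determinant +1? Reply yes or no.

D₁ = 5136, D₂ = 5136
river cycle of f (length 8): (-34, 28, 32), (32, 36, -30), (-30, 24, 38), (38, 52, -16), (-16, 44, 50), (50, 56, -10), (-10, 64, 26), (26, 40, -34)
river cycle of g (length 8): (32, 36, -30), (-30, 24, 38), (38, 52, -16), (-16, 44, 50), (50, 56, -10), (-10, 64, 26), (26, 40, -34), (-34, 28, 32)
cycles coincide ⇒ equivalent

yes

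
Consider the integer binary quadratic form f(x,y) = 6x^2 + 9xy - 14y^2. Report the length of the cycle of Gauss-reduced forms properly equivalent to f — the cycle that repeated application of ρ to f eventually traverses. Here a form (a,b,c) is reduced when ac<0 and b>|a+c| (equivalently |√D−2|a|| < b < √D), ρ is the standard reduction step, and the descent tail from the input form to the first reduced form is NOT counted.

D = 417, ⌊√D⌋ = 20
river: ρ → (-14,19,1)
river: ρ → (1,19,-14)
river: ρ → (-14,9,6)
river: ρ → (6,15,-8)
river: ρ → (-8,17,4)
river: ρ → (4,15,-12)
river: ρ → (-12,9,7)
river: ρ → (7,19,-2)
river: ρ → (-2,17,16)
river: ρ → (16,15,-3)
river: ρ → (-3,15,16)
river: ρ → (16,17,-2)
river: ρ → (-2,19,7)
river: ρ → (7,9,-12)
river: ρ → (-12,15,4)
river: ρ → (4,17,-8)
river: ρ → (-8,15,6)
river: ρ → (6,9,-14)
ρ-cycle length = 18 (tail of 0 descent steps not counted)

18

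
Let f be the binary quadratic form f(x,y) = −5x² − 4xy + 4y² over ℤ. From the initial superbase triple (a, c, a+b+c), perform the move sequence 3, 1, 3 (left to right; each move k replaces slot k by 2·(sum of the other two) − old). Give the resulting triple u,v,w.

start (-5,4,-5) = (f(1,0),f(0,1),f(1,1))
replace slot 3: 2·((-5)+4) − (-5) = 3 → (-5,4,3)
replace slot 1: 2·(4+3) − (-5) = 19 → (19,4,3)
replace slot 3: 2·(19+4) − 3 = 43 → (19,4,43)

19,4,43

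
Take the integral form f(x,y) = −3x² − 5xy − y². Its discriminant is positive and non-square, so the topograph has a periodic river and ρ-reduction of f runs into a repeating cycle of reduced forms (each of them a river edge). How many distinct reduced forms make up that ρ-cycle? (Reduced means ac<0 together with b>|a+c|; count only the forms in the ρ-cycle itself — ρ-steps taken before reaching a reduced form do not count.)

D = 13, ⌊√D⌋ = 3
descent: ρ → (-1,3,1)  [lands on river]
river: ρ → (1,3,-1)
ρ-cycle length = 2 (tail of 1 descent step not counted)

2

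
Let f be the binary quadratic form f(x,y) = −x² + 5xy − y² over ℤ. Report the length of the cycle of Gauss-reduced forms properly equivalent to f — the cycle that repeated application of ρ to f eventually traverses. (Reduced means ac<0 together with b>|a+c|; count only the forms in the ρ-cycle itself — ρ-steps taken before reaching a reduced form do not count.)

D = 21, ⌊√D⌋ = 4
descent: ρ → (-1,3,3)  [lands on river]
river: ρ → (3,3,-1)
ρ-cycle length = 2 (tail of 1 descent step not counted)

2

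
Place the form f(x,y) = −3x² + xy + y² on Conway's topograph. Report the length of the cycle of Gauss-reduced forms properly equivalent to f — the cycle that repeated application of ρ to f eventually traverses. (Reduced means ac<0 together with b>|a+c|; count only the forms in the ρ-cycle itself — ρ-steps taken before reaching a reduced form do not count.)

D = 13, ⌊√D⌋ = 3
descent: ρ → (1,3,-1)  [lands on river]
river: ρ → (-1,3,1)
ρ-cycle length = 2 (tail of 1 descent step not counted)

2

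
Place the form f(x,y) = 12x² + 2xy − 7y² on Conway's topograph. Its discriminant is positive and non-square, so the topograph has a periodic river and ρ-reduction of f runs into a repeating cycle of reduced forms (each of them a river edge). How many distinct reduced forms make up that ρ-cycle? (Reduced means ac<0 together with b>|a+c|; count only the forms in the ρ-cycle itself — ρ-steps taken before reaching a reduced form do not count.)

D = 340, ⌊√D⌋ = 18
descent: ρ → (-7,12,7)  [lands on river]
river: ρ → (7,16,-3)
river: ρ → (-3,14,12)
river: ρ → (12,10,-5)
river: ρ → (-5,10,12)
river: ρ → (12,14,-3)
river: ρ → (-3,16,7)
river: ρ → (7,12,-7)
river: ρ → (-7,16,3)
river: ρ → (3,14,-12)
river: ρ → (-12,10,5)
river: ρ → (5,10,-12)
river: ρ → (-12,14,3)
river: ρ → (3,16,-7)
ρ-cycle length = 14 (tail of 1 descent step not counted)

14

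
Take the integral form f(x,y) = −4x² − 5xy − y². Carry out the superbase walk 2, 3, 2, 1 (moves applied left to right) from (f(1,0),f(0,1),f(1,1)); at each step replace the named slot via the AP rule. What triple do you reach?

start (-4,-1,-10) = (f(1,0),f(0,1),f(1,1))
replace slot 2: 2·((-4)+(-10)) − (-1) = -27 → (-4,-27,-10)
replace slot 3: 2·((-4)+(-27)) − (-10) = -52 → (-4,-27,-52)
replace slot 2: 2·((-4)+(-52)) − (-27) = -85 → (-4,-85,-52)
replace slot 1: 2·((-85)+(-52)) − (-4) = -270 → (-270,-85,-52)

-270,-85,-52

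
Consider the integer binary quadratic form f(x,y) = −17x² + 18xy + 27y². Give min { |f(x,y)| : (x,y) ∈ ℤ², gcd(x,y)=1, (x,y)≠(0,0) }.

river: ρ → (27,36,-8)
river: ρ → (-8,44,7)
river: ρ → (7,40,-20)
river: ρ → (-20,40,7)
river: ρ → (7,44,-8)
river: ρ → (-8,36,27)
river: ρ → (27,18,-17)
river: ρ → (-17,16,28)
river: ρ → (28,40,-5)
river: ρ → (-5,40,28)
river: ρ → (28,16,-17)
river: ρ → (-17,18,27)
closes: descent 0, river 12
min |a| on river = 5

5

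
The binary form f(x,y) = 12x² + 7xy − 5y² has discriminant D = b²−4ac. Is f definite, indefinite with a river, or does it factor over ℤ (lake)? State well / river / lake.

D = b²−4ac = 7² − 4·12·(-5) = 289
D = 17² is a perfect square ⇒ form factors over ℤ ⇒ lakes

lake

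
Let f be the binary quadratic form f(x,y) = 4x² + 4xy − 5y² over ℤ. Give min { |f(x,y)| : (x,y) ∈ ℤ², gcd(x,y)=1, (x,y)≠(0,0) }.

river: ρ → (-5,6,3)
river: ρ → (3,6,-5)
river: ρ → (-5,4,4)
river: ρ → (4,4,-5)
closes: descent 0, river 4
min |a| on river = 3

3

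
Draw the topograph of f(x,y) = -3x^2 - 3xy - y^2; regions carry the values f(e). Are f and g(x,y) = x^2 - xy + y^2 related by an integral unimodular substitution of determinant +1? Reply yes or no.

D₁ = -3, D₂ = -3
f is negative-definite; reduce −f:
−f: flip: (3,3,1)→(1,-3,3)
−f: translate: b→1 (≡-3 mod 2), so (1,-3,3)→(1,1,1)
−f: reduced (well bottom): (1,1,1) with a≤c, −a<b≤a
flip sign back: reduced form of f is (-1,-1,-1)
g: translate: b→1 (≡-1 mod 2), so (1,-1,1)→(1,1,1)
g: reduced (well bottom): (1,1,1) with a≤c, −a<b≤a
reduced forms (-1, -1, -1) vs (1, 1, 1) ⇒ inequivalent

no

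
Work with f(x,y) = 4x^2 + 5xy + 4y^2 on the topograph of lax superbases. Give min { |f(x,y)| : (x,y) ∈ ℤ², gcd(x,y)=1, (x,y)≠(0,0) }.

translate: b→-3 (≡5 mod 8), so (4,5,4)→(4,-3,3)
flip: (4,-3,3)→(3,3,4)
reduced (well bottom): (3,3,4) with a≤c, −a<b≤a
well minimum = a = 3

3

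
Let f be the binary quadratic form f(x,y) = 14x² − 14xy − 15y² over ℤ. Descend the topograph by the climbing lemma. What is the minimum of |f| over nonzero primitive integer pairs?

descent: ρ → (-15,14,14)  [lands on river]
river: ρ → (14,14,-15)
river: ρ → (-15,16,13)
river: ρ → (13,10,-18)
river: ρ → (-18,26,5)
river: ρ → (5,24,-23)
river: ρ → (-23,22,6)
river: ρ → (6,26,-15)
river: ρ → (-15,4,17)
river: ρ → (17,30,-2)
river: ρ → (-2,30,17)
river: ρ → (17,4,-15)
river: ρ → (-15,26,6)
river: ρ → (6,22,-23)
river: ρ → (-23,24,5)
river: ρ → (5,26,-18)
river: ρ → (-18,10,13)
river: ρ → (13,16,-15)
closes: descent 1, river 18
min |a| on river = 2

2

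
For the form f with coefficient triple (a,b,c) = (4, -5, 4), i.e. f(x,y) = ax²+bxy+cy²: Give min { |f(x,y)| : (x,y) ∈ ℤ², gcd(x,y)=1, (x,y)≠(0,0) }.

translate: b→3 (≡-5 mod 8), so (4,-5,4)→(4,3,3)
flip: (4,3,3)→(3,-3,4)
translate: b→3 (≡-3 mod 6), so (3,-3,4)→(3,3,4)
reduced (well bottom): (3,3,4) with a≤c, −a<b≤a
well minimum = a = 3

3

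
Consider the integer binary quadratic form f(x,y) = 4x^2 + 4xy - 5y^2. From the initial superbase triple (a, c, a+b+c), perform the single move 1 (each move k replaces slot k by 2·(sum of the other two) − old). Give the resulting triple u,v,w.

start (4,-5,3) = (f(1,0),f(0,1),f(1,1))
replace slot 1: 2·((-5)+3) − 4 = -8 → (-8,-5,3)

-8,-5,3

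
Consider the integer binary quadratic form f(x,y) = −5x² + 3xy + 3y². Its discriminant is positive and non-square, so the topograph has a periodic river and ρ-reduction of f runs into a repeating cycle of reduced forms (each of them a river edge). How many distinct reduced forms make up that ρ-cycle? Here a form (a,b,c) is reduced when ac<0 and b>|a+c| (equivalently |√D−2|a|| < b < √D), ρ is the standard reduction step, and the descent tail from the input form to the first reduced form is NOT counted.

D = 69, ⌊√D⌋ = 8
river: ρ → (3,3,-5)
river: ρ → (-5,7,1)
river: ρ → (1,7,-5)
river: ρ → (-5,3,3)
ρ-cycle length = 4 (tail of 0 descent steps not counted)

4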